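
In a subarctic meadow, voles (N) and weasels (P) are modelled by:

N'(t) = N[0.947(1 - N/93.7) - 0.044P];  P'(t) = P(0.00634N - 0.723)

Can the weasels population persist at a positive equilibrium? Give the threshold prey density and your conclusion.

Threshold N = 114; K < 114, so no, the predator goes extinct.

The predator equation gives dP/dt > 0 only when N > 0.723/0.00634 = 114.
Without the predator, N → K = 93.7. Since 93.7 < 114, the predator cannot invade.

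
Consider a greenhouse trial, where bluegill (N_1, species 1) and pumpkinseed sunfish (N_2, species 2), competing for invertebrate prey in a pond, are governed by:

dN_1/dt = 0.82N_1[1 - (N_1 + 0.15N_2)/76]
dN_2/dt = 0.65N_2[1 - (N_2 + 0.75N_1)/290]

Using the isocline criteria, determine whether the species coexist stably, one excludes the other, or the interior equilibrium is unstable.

Compare the nullcline intercepts: K1/α12 = 76/0.15 = 507 > K2 = 290; K2/α21 = 290/0.75 = 387 > K1 = 76.
Since both inequalities hold, each species can invade when rare, so the interior equilibrium is stable.

stable coexistence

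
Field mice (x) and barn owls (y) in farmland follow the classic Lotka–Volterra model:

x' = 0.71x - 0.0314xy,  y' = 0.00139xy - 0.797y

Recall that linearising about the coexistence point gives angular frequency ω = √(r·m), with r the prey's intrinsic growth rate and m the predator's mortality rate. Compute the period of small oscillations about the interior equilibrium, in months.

Here r = 0.71 and m = 0.797, so r·m = 0.566.
ω = √0.566 = 0.752 per month, hence T = 2π/ω ≈ 8.35 months.

T ≈ 8.35 months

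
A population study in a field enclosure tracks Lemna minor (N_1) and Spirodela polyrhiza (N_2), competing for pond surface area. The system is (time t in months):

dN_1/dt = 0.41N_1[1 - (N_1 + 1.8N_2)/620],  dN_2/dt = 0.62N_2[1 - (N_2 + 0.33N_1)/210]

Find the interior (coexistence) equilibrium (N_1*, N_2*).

N_1* ≈ 596, N_2* ≈ 13.3

Setting both brackets to zero gives the nullclines N_1 + 1.8N_2 = 620 and 0.33N_1 + N_2 = 210.
Substituting N_2 = 210 - 0.33N_1 into the first: N_1(1 - 1.8·0.33) = 620 - 1.8·210.
So N_1* = 242/0.406 = 596, and then N_2* = 210 - 0.33·596 = 13.3.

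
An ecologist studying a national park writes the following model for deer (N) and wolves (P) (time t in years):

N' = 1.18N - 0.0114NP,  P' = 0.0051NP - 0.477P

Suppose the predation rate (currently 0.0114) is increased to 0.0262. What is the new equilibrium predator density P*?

At the interior fixed point, setting dN/dt = 0 with N > 0 fixes P* = (prey growth rate)/(NP coefficient) — independent of the other coefficients.
With the change, P* = 1.18/0.0262 = 45; it falls from 104.

P* ≈ 45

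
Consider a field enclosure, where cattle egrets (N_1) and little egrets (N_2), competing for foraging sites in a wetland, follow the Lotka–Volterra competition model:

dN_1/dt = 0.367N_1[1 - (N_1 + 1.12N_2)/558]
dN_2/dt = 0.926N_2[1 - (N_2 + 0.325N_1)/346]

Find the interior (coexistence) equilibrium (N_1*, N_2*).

Setting both brackets to zero gives the nullclines N_1 + 1.12N_2 = 558 and 0.325N_1 + N_2 = 346.
Substituting N_2 = 346 - 0.325N_1 into the first: N_1(1 - 1.12·0.325) = 558 - 1.12·346.
So N_1* = 170/0.636 = 268, and then N_2* = 346 - 0.325·268 = 259.

N_1* ≈ 268, N_2* ≈ 259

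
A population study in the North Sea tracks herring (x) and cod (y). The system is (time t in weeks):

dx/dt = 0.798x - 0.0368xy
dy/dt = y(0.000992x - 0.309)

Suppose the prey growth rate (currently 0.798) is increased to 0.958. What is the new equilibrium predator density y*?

y* ≈ 26

At the interior fixed point, setting dx/dt = 0 with x > 0 fixes y* = (prey growth rate)/(xy coefficient) — independent of the other coefficients.
With the change, y* = 0.958/0.0368 = 26; it rises from 21.7.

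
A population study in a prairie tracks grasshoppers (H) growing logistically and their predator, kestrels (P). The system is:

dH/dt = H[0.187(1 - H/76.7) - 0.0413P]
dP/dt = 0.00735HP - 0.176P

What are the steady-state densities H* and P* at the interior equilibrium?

From dP/dt = 0 with P > 0: 0.00735H* = 0.176, so H* = 23.9.
Substitute into dH/dt = 0: 0.187(1 - 23.9/76.7) = 0.0413P*.
The bracket is 0.688, giving P* = 0.129/0.0413 = 3.11.

H* ≈ 23.9, P* ≈ 3.11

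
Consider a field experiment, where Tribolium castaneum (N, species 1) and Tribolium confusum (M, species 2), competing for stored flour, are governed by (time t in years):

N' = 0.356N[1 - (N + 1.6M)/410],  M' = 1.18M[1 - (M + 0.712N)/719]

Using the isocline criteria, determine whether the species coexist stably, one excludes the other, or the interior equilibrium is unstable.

species 2 excludes species 1

Compare the nullcline intercepts: K1/α12 = 410/1.6 = 256 < K2 = 719; K2/α21 = 719/0.712 = 1010 > K1 = 410.
Since the inequalities point opposite ways, species 2 can invade but species 1 cannot.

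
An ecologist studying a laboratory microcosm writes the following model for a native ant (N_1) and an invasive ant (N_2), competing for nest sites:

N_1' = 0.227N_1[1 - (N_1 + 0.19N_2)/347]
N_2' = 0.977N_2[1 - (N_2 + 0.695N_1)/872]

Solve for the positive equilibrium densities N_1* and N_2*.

N_1* ≈ 209, N_2* ≈ 727

Setting both brackets to zero gives the nullclines N_1 + 0.19N_2 = 347 and 0.695N_1 + N_2 = 872.
Substituting N_2 = 872 - 0.695N_1 into the first: N_1(1 - 0.19·0.695) = 347 - 0.19·872.
So N_1* = 181/0.868 = 209, and then N_2* = 872 - 0.695·209 = 727.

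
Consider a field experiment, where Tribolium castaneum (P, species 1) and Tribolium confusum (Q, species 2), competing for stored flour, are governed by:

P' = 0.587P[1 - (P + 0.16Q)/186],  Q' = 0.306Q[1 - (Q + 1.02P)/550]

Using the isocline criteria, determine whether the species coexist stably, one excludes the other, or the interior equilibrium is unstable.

stable coexistence

Compare the nullcline intercepts: K1/α12 = 186/0.16 = 1160 > K2 = 550; K2/α21 = 550/1.02 = 539 > K1 = 186.
Since both inequalities hold, each species can invade when rare, so the interior equilibrium is stable.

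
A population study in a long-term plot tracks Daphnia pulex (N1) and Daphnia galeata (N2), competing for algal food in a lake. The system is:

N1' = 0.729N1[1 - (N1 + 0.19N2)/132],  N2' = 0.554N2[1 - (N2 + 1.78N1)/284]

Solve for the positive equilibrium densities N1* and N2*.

Setting both brackets to zero gives the nullclines N1 + 0.19N2 = 132 and 1.78N1 + N2 = 284.
Substituting N2 = 284 - 1.78N1 into the first: N1(1 - 0.19·1.78) = 132 - 0.19·284.
So N1* = 78/0.662 = 118, and then N2* = 284 - 1.78·118 = 74.1.

N1* ≈ 118, N2* ≈ 74.1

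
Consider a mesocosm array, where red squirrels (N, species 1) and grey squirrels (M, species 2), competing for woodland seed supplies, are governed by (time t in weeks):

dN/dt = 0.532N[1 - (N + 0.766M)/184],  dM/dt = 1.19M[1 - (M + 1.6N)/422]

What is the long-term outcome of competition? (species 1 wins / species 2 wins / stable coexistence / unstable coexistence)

species 2 excludes species 1

Compare the nullcline intercepts: K1/α12 = 184/0.766 = 240 < K2 = 422; K2/α21 = 422/1.6 = 264 > K1 = 184.
Since the inequalities point opposite ways, species 2 can invade but species 1 cannot.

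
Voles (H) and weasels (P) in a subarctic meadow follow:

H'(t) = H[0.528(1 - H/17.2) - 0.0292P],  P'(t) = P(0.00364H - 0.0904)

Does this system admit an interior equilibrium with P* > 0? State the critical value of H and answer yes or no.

The predator equation gives dP/dt > 0 only when H > 0.0904/0.00364 = 24.8.
Without the predator, H → K = 17.2. Since 17.2 < 24.8, the predator cannot invade.

Threshold H = 24.8; K < 24.8, so no, the predator goes extinct.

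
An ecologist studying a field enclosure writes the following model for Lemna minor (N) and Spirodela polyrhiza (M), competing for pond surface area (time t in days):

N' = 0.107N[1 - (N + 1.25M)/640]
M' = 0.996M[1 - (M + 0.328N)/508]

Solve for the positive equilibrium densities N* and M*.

Setting both brackets to zero gives the nullclines N + 1.25M = 640 and 0.328N + M = 508.
Substituting M = 508 - 0.328N into the first: N(1 - 1.25·0.328) = 640 - 1.25·508.
So N* = 5/0.59 = 8.47, and then M* = 508 - 0.328·8.47 = 505.

N* ≈ 8.47, M* ≈ 505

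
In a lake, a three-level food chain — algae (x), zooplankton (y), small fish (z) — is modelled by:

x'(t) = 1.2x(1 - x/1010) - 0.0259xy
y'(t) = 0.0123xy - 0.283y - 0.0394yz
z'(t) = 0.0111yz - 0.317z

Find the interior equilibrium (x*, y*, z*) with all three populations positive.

From dz/dt = 0: 0.0111y* = 0.317, so y* = 28.6.
From dx/dt = 0: 1.2(1 - x*/1010) = 0.0259·28.6, giving x* = 1010·(1 - 0.616) = 387.
From dy/dt = 0: 0.0123·387 - 0.283 = 0.0394z*, so z* = 4.48/0.0394 = 114.

x* ≈ 387, y* ≈ 28.6, z* ≈ 114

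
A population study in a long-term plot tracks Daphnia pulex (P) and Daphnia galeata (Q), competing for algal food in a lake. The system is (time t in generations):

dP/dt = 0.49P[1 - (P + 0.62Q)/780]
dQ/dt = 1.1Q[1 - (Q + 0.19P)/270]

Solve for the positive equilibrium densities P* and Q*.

P* ≈ 694, Q* ≈ 138

Setting both brackets to zero gives the nullclines P + 0.62Q = 780 and 0.19P + Q = 270.
Substituting Q = 270 - 0.19P into the first: P(1 - 0.62·0.19) = 780 - 0.62·270.
So P* = 613/0.882 = 694, and then Q* = 270 - 0.19·694 = 138.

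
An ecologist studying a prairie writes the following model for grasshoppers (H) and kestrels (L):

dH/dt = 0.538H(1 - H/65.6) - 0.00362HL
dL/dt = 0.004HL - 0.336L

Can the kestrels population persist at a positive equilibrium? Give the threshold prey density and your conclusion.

Threshold H = 84; K < 84, so no, the predator goes extinct.

The predator equation gives dL/dt > 0 only when H > 0.336/0.004 = 84.
Without the predator, H → K = 65.6. Since 65.6 < 84, the predator cannot invade.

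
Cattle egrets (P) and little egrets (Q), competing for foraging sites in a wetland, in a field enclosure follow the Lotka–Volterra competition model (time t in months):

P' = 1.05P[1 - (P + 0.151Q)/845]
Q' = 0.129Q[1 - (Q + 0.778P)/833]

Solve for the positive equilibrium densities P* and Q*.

P* ≈ 815, Q* ≈ 199

Setting both brackets to zero gives the nullclines P + 0.151Q = 845 and 0.778P + Q = 833.
Substituting Q = 833 - 0.778P into the first: P(1 - 0.151·0.778) = 845 - 0.151·833.
So P* = 719/0.883 = 815, and then Q* = 833 - 0.778·815 = 199.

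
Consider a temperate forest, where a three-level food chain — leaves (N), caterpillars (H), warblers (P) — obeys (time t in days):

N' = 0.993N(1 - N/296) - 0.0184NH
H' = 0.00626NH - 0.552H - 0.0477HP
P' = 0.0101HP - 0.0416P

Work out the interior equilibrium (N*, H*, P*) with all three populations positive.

From dP/dt = 0: 0.0101H* = 0.0416, so H* = 4.12.
From dN/dt = 0: 0.993(1 - N*/296) = 0.0184·4.12, giving N* = 296·(1 - 0.0763) = 273.
From dH/dt = 0: 0.00626·273 - 0.552 = 0.0477P*, so P* = 1.16/0.0477 = 24.3.

N* ≈ 273, H* ≈ 4.12, P* ≈ 24.3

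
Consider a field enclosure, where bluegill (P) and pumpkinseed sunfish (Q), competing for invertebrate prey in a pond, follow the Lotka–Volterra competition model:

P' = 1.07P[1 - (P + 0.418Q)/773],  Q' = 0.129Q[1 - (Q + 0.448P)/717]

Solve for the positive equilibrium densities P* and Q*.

Setting both brackets to zero gives the nullclines P + 0.418Q = 773 and 0.448P + Q = 717.
Substituting Q = 717 - 0.448P into the first: P(1 - 0.418·0.448) = 773 - 0.418·717.
So P* = 473/0.813 = 582, and then Q* = 717 - 0.448·582 = 456.

P* ≈ 582, Q* ≈ 456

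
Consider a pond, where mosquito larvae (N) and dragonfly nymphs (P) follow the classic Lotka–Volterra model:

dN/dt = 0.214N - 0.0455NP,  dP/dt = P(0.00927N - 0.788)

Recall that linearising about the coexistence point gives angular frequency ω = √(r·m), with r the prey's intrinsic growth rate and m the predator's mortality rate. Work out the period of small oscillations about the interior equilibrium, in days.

Here r = 0.214 and m = 0.788, so r·m = 0.169.
ω = √0.169 = 0.411 per day, hence T = 2π/ω ≈ 15.3 days.

T ≈ 15.3 days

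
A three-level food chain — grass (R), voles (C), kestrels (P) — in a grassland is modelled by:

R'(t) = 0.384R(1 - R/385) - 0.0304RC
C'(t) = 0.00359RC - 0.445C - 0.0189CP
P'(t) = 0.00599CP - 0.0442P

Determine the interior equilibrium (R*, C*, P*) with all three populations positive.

From dP/dt = 0: 0.00599C* = 0.0442, so C* = 7.38.
From dR/dt = 0: 0.384(1 - R*/385) = 0.0304·7.38, giving R* = 385·(1 - 0.584) = 160.
From dC/dt = 0: 0.00359·160 - 0.445 = 0.0189P*, so P* = 0.13/0.0189 = 6.86.

R* ≈ 160, C* ≈ 7.38, P* ≈ 6.86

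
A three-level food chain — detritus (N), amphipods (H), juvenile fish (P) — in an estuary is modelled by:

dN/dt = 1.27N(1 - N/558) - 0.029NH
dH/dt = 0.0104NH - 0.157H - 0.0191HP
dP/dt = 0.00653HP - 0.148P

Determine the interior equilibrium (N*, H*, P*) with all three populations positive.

From dP/dt = 0: 0.00653H* = 0.148, so H* = 22.7.
From dN/dt = 0: 1.27(1 - N*/558) = 0.029·22.7, giving N* = 558·(1 - 0.518) = 269.
From dH/dt = 0: 0.0104·269 - 0.157 = 0.0191P*, so P* = 2.64/0.0191 = 138.

N* ≈ 269, H* ≈ 22.7, P* ≈ 138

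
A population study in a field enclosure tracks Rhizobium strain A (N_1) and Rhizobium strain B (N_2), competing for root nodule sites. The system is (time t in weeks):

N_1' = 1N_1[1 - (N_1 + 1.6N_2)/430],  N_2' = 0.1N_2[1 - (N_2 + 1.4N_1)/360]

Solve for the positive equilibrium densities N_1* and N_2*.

N_1* ≈ 118, N_2* ≈ 195

Setting both brackets to zero gives the nullclines N_1 + 1.6N_2 = 430 and 1.4N_1 + N_2 = 360.
Substituting N_2 = 360 - 1.4N_1 into the first: N_1(1 - 1.6·1.4) = 430 - 1.6·360.
So N_1* = -146/-1.24 = 118, and then N_2* = 360 - 1.4·118 = 195.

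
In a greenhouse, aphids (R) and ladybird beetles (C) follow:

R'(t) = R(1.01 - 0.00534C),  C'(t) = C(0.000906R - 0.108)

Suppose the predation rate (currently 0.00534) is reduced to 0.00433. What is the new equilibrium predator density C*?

C* ≈ 233

At the interior fixed point, setting dR/dt = 0 with R > 0 fixes C* = (prey growth rate)/(RC coefficient) — independent of the other coefficients.
With the change, C* = 1.01/0.00433 = 233; it rises from 189.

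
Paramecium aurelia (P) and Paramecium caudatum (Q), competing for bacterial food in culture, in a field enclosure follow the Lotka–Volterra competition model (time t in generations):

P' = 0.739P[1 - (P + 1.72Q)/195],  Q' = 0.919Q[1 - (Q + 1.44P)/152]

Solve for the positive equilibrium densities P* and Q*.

P* ≈ 45, Q* ≈ 87.2

Setting both brackets to zero gives the nullclines P + 1.72Q = 195 and 1.44P + Q = 152.
Substituting Q = 152 - 1.44P into the first: P(1 - 1.72·1.44) = 195 - 1.72·152.
So P* = -66.4/-1.48 = 45, and then Q* = 152 - 1.44·45 = 87.2.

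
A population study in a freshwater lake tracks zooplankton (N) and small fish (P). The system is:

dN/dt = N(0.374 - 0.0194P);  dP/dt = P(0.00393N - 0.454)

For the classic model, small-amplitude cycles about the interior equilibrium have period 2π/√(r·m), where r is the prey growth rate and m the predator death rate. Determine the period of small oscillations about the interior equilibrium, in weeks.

T ≈ 15.2 weeks

Here r = 0.374 and m = 0.454, so r·m = 0.17.
ω = √0.17 = 0.412 per week, hence T = 2π/ω ≈ 15.2 weeks.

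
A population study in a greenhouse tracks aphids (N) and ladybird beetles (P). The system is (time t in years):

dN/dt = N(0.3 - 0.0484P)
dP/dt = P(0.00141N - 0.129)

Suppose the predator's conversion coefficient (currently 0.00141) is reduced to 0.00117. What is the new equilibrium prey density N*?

At the interior fixed point, setting dP/dt = 0 with P > 0 fixes N* = (predator death rate)/(NP coefficient) — independent of the other coefficients.
With the change, N* = 0.129/0.00117 = 110; it rises from 91.5.

N* ≈ 110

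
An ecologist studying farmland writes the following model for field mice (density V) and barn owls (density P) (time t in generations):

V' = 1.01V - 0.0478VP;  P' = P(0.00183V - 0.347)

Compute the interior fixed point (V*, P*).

Set dP/dt = 0 with P > 0: 0.00183V - 0.347 = 0, so V* = 0.347/0.00183 = 190.
Set dV/dt = 0 with V > 0: 1.01 - 0.0478P = 0, so P* = 1.01/0.0478 = 21.1.

V* ≈ 190, P* ≈ 21.1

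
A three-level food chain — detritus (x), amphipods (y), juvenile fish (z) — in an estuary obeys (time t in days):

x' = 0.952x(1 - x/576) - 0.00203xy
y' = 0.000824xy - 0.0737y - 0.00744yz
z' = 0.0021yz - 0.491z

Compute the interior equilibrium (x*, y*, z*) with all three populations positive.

From dz/dt = 0: 0.0021y* = 0.491, so y* = 234.
From dx/dt = 0: 0.952(1 - x*/576) = 0.00203·234, giving x* = 576·(1 - 0.499) = 289.
From dy/dt = 0: 0.000824·289 - 0.0737 = 0.00744z*, so z* = 0.164/0.00744 = 22.1.

x* ≈ 289, y* ≈ 234, z* ≈ 22.1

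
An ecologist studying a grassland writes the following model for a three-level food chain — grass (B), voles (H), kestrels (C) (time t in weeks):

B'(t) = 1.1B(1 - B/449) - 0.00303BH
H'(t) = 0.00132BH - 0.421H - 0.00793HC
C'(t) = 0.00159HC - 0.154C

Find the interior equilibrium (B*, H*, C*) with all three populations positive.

B* ≈ 329, H* ≈ 96.9, C* ≈ 1.71

From dC/dt = 0: 0.00159H* = 0.154, so H* = 96.9.
From dB/dt = 0: 1.1(1 - B*/449) = 0.00303·96.9, giving B* = 449·(1 - 0.267) = 329.
From dH/dt = 0: 0.00132·329 - 0.421 = 0.00793C*, so C* = 0.0136/0.00793 = 1.71.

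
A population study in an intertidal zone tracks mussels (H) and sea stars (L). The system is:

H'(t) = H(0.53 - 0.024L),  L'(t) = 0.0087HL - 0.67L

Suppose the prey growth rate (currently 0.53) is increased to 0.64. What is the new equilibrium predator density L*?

L* ≈ 26.7

At the interior fixed point, setting dH/dt = 0 with H > 0 fixes L* = (prey growth rate)/(HL coefficient) — independent of the other coefficients.
With the change, L* = 0.64/0.024 = 26.7; it rises from 22.1.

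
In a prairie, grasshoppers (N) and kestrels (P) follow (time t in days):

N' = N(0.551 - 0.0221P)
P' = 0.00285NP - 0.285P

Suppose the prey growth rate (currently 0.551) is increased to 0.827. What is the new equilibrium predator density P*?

At the interior fixed point, setting dN/dt = 0 with N > 0 fixes P* = (prey growth rate)/(NP coefficient) — independent of the other coefficients.
With the change, P* = 0.827/0.0221 = 37.4; it rises from 24.9.

P* ≈ 37.4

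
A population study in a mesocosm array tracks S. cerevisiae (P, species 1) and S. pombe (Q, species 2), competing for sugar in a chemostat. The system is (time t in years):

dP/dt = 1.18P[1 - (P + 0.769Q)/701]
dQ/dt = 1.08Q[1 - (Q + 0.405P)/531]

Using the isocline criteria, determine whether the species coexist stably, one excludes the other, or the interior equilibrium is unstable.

Compare the nullcline intercepts: K1/α12 = 701/0.769 = 912 > K2 = 531; K2/α21 = 531/0.405 = 1310 > K1 = 701.
Since both inequalities hold, each species can invade when rare, so the interior equilibrium is stable.

stable coexistence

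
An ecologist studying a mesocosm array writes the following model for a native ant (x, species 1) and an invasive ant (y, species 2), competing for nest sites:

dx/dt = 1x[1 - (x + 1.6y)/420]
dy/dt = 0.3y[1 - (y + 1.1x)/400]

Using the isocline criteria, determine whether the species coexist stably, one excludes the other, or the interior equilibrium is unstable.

Compare the nullcline intercepts: K1/α12 = 420/1.6 = 262 < K2 = 400; K2/α21 = 400/1.1 = 364 < K1 = 420.
Since both are reversed, neither can invade when rare; the interior point is a saddle.

unstable coexistence (outcome depends on initial conditions)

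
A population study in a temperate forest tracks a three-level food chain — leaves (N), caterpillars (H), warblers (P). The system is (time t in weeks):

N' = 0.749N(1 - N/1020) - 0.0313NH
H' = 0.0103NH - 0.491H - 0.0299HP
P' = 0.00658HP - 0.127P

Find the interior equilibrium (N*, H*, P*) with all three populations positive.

From dP/dt = 0: 0.00658H* = 0.127, so H* = 19.3.
From dN/dt = 0: 0.749(1 - N*/1020) = 0.0313·19.3, giving N* = 1020·(1 - 0.807) = 197.
From dH/dt = 0: 0.0103·197 - 0.491 = 0.0299P*, so P* = 1.54/0.0299 = 51.5.

N* ≈ 197, H* ≈ 19.3, P* ≈ 51.5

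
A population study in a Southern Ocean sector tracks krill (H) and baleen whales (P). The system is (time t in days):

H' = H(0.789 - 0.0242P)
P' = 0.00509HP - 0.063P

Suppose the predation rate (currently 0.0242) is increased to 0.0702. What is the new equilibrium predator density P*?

At the interior fixed point, setting dH/dt = 0 with H > 0 fixes P* = (prey growth rate)/(HP coefficient) — independent of the other coefficients.
With the change, P* = 0.789/0.0702 = 11.2; it falls from 32.6.

P* ≈ 11.2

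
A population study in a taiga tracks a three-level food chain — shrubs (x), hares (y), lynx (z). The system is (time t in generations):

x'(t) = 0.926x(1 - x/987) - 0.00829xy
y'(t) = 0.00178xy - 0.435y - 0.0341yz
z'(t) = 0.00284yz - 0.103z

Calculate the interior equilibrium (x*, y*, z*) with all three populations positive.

x* ≈ 667, y* ≈ 36.3, z* ≈ 22

From dz/dt = 0: 0.00284y* = 0.103, so y* = 36.3.
From dx/dt = 0: 0.926(1 - x*/987) = 0.00829·36.3, giving x* = 987·(1 - 0.325) = 667.
From dy/dt = 0: 0.00178·667 - 0.435 = 0.0341z*, so z* = 0.751/0.0341 = 22.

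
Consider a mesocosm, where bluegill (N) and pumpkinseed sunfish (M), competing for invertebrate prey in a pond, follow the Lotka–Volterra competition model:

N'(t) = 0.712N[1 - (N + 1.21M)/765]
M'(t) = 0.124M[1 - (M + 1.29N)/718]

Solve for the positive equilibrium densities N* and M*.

N* ≈ 185, M* ≈ 479

Setting both brackets to zero gives the nullclines N + 1.21M = 765 and 1.29N + M = 718.
Substituting M = 718 - 1.29N into the first: N(1 - 1.21·1.29) = 765 - 1.21·718.
So N* = -104/-0.561 = 185, and then M* = 718 - 1.29·185 = 479.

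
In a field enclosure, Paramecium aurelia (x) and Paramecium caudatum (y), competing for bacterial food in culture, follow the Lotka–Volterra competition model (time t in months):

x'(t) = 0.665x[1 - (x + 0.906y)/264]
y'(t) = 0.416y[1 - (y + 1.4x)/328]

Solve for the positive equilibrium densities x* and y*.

x* ≈ 124, y* ≈ 155

Setting both brackets to zero gives the nullclines x + 0.906y = 264 and 1.4x + y = 328.
Substituting y = 328 - 1.4x into the first: x(1 - 0.906·1.4) = 264 - 0.906·328.
So x* = -33.2/-0.268 = 124, and then y* = 328 - 1.4·124 = 155.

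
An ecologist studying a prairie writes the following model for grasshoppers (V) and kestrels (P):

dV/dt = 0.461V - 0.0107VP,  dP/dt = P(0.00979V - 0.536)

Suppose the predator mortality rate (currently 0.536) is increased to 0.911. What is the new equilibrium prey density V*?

V* ≈ 93.1

At the interior fixed point, setting dP/dt = 0 with P > 0 fixes V* = (predator death rate)/(VP coefficient) — independent of the other coefficients.
With the change, V* = 0.911/0.00979 = 93.1; it rises from 54.7.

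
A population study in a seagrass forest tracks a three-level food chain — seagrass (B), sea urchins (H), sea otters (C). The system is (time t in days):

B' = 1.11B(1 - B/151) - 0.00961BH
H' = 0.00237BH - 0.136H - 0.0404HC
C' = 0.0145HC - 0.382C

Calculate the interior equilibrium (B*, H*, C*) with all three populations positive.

From dC/dt = 0: 0.0145H* = 0.382, so H* = 26.3.
From dB/dt = 0: 1.11(1 - B*/151) = 0.00961·26.3, giving B* = 151·(1 - 0.228) = 117.
From dH/dt = 0: 0.00237·117 - 0.136 = 0.0404C*, so C* = 0.14/0.0404 = 3.47.

B* ≈ 117, H* ≈ 26.3, C* ≈ 3.47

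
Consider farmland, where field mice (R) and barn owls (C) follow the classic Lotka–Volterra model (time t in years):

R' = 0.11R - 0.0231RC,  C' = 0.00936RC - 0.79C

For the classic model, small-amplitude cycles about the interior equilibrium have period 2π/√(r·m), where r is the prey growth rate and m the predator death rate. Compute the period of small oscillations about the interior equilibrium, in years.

T ≈ 21.3 years

Here r = 0.11 and m = 0.79, so r·m = 0.0869.
ω = √0.0869 = 0.295 per year, hence T = 2π/ω ≈ 21.3 years.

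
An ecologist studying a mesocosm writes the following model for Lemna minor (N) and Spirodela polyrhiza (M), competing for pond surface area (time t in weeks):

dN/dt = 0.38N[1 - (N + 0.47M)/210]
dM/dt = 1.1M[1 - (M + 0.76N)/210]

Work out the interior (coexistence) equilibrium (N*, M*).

Setting both brackets to zero gives the nullclines N + 0.47M = 210 and 0.76N + M = 210.
Substituting M = 210 - 0.76N into the first: N(1 - 0.47·0.76) = 210 - 0.47·210.
So N* = 111/0.643 = 173, and then M* = 210 - 0.76·173 = 78.4.

N* ≈ 173, M* ≈ 78.4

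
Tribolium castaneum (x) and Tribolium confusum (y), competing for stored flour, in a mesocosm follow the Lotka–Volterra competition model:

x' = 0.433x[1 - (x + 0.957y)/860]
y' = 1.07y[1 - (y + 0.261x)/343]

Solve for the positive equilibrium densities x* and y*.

Setting both brackets to zero gives the nullclines x + 0.957y = 860 and 0.261x + y = 343.
Substituting y = 343 - 0.261x into the first: x(1 - 0.957·0.261) = 860 - 0.957·343.
So x* = 532/0.75 = 709, and then y* = 343 - 0.261·709 = 158.

x* ≈ 709, y* ≈ 158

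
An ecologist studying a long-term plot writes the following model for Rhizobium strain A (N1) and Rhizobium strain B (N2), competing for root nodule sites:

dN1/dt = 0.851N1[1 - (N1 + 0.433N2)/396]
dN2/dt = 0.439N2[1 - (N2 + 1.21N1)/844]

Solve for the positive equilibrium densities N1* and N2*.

N1* ≈ 64.2, N2* ≈ 766

Setting both brackets to zero gives the nullclines N1 + 0.433N2 = 396 and 1.21N1 + N2 = 844.
Substituting N2 = 844 - 1.21N1 into the first: N1(1 - 0.433·1.21) = 396 - 0.433·844.
So N1* = 30.5/0.476 = 64.2, and then N2* = 844 - 1.21·64.2 = 766.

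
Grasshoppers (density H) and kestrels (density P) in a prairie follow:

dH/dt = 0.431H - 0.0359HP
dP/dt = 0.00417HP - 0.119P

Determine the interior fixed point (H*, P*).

H* ≈ 28.5, P* ≈ 12

Set dP/dt = 0 with P > 0: 0.00417H - 0.119 = 0, so H* = 0.119/0.00417 = 28.5.
Set dH/dt = 0 with H > 0: 0.431 - 0.0359P = 0, so P* = 0.431/0.0359 = 12.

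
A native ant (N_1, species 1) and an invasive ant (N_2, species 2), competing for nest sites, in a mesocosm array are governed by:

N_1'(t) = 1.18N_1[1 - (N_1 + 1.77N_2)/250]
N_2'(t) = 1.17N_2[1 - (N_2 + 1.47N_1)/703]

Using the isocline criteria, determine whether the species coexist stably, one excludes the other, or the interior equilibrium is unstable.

Compare the nullcline intercepts: K1/α12 = 250/1.77 = 141 < K2 = 703; K2/α21 = 703/1.47 = 478 > K1 = 250.
Since the inequalities point opposite ways, species 2 can invade but species 1 cannot.

species 2 excludes species 1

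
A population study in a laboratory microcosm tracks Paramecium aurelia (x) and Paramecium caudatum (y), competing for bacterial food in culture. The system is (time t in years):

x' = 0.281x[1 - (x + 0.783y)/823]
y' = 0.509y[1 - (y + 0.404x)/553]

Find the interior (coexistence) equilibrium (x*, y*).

x* ≈ 570, y* ≈ 323

Setting both brackets to zero gives the nullclines x + 0.783y = 823 and 0.404x + y = 553.
Substituting y = 553 - 0.404x into the first: x(1 - 0.783·0.404) = 823 - 0.783·553.
So x* = 390/0.684 = 570, and then y* = 553 - 0.404·570 = 323.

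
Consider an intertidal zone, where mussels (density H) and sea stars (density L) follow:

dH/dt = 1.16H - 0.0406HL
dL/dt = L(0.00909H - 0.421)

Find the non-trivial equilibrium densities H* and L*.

Set dL/dt = 0 with L > 0: 0.00909H - 0.421 = 0, so H* = 0.421/0.00909 = 46.3.
Set dH/dt = 0 with H > 0: 1.16 - 0.0406L = 0, so L* = 1.16/0.0406 = 28.6.

H* ≈ 46.3, L* ≈ 28.6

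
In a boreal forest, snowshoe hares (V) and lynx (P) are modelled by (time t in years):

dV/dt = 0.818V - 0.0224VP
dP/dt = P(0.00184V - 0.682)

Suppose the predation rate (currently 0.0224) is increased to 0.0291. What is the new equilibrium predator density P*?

At the interior fixed point, setting dV/dt = 0 with V > 0 fixes P* = (prey growth rate)/(VP coefficient) — independent of the other coefficients.
With the change, P* = 0.818/0.0291 = 28.1; it falls from 36.5.

P* ≈ 28.1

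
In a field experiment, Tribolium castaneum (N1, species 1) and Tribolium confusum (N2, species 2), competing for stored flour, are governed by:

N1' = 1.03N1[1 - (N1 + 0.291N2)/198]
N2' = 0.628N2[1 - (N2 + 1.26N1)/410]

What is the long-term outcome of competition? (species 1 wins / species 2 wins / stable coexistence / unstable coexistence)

Compare the nullcline intercepts: K1/α12 = 198/0.291 = 680 > K2 = 410; K2/α21 = 410/1.26 = 325 > K1 = 198.
Since both inequalities hold, each species can invade when rare, so the interior equilibrium is stable.

stable coexistence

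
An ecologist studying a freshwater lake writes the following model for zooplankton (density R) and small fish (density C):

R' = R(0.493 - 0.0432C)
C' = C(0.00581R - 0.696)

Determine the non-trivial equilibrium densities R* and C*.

R* ≈ 120, C* ≈ 11.4

Set dC/dt = 0 with C > 0: 0.00581R - 0.696 = 0, so R* = 0.696/0.00581 = 120.
Set dR/dt = 0 with R > 0: 0.493 - 0.0432C = 0, so C* = 0.493/0.0432 = 11.4.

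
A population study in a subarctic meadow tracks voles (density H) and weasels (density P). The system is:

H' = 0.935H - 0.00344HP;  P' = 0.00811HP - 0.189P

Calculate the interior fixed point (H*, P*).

H* ≈ 23.3, P* ≈ 272

Set dP/dt = 0 with P > 0: 0.00811H - 0.189 = 0, so H* = 0.189/0.00811 = 23.3.
Set dH/dt = 0 with H > 0: 0.935 - 0.00344P = 0, so P* = 0.935/0.00344 = 272.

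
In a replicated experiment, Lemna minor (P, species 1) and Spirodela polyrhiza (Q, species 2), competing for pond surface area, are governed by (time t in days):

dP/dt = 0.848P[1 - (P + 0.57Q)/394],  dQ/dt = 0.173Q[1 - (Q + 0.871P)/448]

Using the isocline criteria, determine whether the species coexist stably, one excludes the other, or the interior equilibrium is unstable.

Compare the nullcline intercepts: K1/α12 = 394/0.57 = 691 > K2 = 448; K2/α21 = 448/0.871 = 514 > K1 = 394.
Since both inequalities hold, each species can invade when rare, so the interior equilibrium is stable.

stable coexistence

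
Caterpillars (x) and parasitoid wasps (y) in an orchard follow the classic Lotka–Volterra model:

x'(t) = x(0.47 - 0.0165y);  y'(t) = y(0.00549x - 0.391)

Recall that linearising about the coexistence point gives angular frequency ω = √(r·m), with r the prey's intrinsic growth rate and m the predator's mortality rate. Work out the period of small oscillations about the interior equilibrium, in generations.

Here r = 0.47 and m = 0.391, so r·m = 0.184.
ω = √0.184 = 0.429 per generation, hence T = 2π/ω ≈ 14.7 generations.

T ≈ 14.7 generations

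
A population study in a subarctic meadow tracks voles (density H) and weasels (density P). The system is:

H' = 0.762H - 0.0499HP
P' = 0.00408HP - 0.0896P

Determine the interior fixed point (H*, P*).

H* ≈ 22, P* ≈ 15.3

Set dP/dt = 0 with P > 0: 0.00408H - 0.0896 = 0, so H* = 0.0896/0.00408 = 22.
Set dH/dt = 0 with H > 0: 0.762 - 0.0499P = 0, so P* = 0.762/0.0499 = 15.3.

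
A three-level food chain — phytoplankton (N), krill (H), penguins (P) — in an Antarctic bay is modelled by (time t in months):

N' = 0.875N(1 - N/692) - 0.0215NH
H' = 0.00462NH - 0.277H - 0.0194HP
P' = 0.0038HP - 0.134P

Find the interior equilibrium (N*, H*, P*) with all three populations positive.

N* ≈ 92.4, H* ≈ 35.3, P* ≈ 7.73

From dP/dt = 0: 0.0038H* = 0.134, so H* = 35.3.
From dN/dt = 0: 0.875(1 - N*/692) = 0.0215·35.3, giving N* = 692·(1 - 0.866) = 92.4.
From dH/dt = 0: 0.00462·92.4 - 0.277 = 0.0194P*, so P* = 0.15/0.0194 = 7.73.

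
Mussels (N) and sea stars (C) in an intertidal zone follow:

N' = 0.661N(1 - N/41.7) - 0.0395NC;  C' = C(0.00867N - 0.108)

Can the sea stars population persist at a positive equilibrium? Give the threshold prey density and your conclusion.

The predator equation gives dC/dt > 0 only when N > 0.108/0.00867 = 12.5.
Without the predator, N → K = 41.7. Since 41.7 > 12.5, the predator can invade and persist.

Threshold N = 12.5; K > 12.5, so yes, the predator persists.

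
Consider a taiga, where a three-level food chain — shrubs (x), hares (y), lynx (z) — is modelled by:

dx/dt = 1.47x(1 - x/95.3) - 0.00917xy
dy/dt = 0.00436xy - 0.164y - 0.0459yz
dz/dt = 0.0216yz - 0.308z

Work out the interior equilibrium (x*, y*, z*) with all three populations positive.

x* ≈ 86.8, y* ≈ 14.3, z* ≈ 4.67

From dz/dt = 0: 0.0216y* = 0.308, so y* = 14.3.
From dx/dt = 0: 1.47(1 - x*/95.3) = 0.00917·14.3, giving x* = 95.3·(1 - 0.089) = 86.8.
From dy/dt = 0: 0.00436·86.8 - 0.164 = 0.0459z*, so z* = 0.215/0.0459 = 4.67.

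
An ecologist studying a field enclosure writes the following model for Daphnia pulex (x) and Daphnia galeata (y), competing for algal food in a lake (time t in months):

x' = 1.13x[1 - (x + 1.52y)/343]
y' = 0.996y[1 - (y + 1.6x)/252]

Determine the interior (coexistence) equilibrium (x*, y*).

Setting both brackets to zero gives the nullclines x + 1.52y = 343 and 1.6x + y = 252.
Substituting y = 252 - 1.6x into the first: x(1 - 1.52·1.6) = 343 - 1.52·252.
So x* = -40/-1.43 = 28, and then y* = 252 - 1.6·28 = 207.

x* ≈ 28, y* ≈ 207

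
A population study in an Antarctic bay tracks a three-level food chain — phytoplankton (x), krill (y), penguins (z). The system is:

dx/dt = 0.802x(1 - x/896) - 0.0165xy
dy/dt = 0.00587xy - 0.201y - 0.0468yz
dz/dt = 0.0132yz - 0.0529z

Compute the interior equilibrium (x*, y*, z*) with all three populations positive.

x* ≈ 822, y* ≈ 4.01, z* ≈ 98.8

From dz/dt = 0: 0.0132y* = 0.0529, so y* = 4.01.
From dx/dt = 0: 0.802(1 - x*/896) = 0.0165·4.01, giving x* = 896·(1 - 0.0825) = 822.
From dy/dt = 0: 0.00587·822 - 0.201 = 0.0468z*, so z* = 4.62/0.0468 = 98.8.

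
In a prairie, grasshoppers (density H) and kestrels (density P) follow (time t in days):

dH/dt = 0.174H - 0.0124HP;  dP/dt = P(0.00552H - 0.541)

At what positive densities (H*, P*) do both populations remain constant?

H* ≈ 98, P* ≈ 14

Set dP/dt = 0 with P > 0: 0.00552H - 0.541 = 0, so H* = 0.541/0.00552 = 98.
Set dH/dt = 0 with H > 0: 0.174 - 0.0124P = 0, so P* = 0.174/0.0124 = 14.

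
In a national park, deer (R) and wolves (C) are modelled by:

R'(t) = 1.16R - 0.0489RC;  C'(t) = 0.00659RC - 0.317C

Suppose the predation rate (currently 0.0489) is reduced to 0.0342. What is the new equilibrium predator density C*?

C* ≈ 33.9

At the interior fixed point, setting dR/dt = 0 with R > 0 fixes C* = (prey growth rate)/(RC coefficient) — independent of the other coefficients.
With the change, C* = 1.16/0.0342 = 33.9; it rises from 23.7.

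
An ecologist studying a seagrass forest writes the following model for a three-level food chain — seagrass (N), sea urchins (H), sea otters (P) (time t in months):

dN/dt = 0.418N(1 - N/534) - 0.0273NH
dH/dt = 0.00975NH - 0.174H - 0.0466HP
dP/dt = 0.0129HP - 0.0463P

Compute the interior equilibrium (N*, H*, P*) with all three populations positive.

From dP/dt = 0: 0.0129H* = 0.0463, so H* = 3.59.
From dN/dt = 0: 0.418(1 - N*/534) = 0.0273·3.59, giving N* = 534·(1 - 0.234) = 409.
From dH/dt = 0: 0.00975·409 - 0.174 = 0.0466P*, so P* = 3.81/0.0466 = 81.8.

N* ≈ 409, H* ≈ 3.59, P* ≈ 81.8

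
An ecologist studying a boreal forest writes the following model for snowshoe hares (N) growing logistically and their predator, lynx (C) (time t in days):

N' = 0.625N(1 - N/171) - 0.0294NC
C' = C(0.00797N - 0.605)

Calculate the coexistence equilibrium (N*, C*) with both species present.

From dC/dt = 0 with C > 0: 0.00797N* = 0.605, so N* = 75.9.
Substitute into dN/dt = 0: 0.625(1 - 75.9/171) = 0.0294C*.
The bracket is 0.556, giving C* = 0.348/0.0294 = 11.8.

N* ≈ 75.9, C* ≈ 11.8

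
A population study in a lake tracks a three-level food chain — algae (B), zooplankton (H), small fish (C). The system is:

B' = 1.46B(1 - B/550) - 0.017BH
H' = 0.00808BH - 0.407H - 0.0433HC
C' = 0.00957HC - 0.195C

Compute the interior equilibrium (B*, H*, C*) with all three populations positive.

B* ≈ 420, H* ≈ 20.4, C* ≈ 68.9

From dC/dt = 0: 0.00957H* = 0.195, so H* = 20.4.
From dB/dt = 0: 1.46(1 - B*/550) = 0.017·20.4, giving B* = 550·(1 - 0.237) = 420.
From dH/dt = 0: 0.00808·420 - 0.407 = 0.0433C*, so C* = 2.98/0.0433 = 68.9.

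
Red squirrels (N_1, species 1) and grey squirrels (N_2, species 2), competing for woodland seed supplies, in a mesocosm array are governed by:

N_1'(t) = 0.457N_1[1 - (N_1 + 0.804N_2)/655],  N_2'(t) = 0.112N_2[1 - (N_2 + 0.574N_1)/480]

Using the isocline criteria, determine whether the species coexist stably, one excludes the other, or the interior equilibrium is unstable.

stable coexistence

Compare the nullcline intercepts: K1/α12 = 655/0.804 = 815 > K2 = 480; K2/α21 = 480/0.574 = 836 > K1 = 655.
Since both inequalities hold, each species can invade when rare, so the interior equilibrium is stable.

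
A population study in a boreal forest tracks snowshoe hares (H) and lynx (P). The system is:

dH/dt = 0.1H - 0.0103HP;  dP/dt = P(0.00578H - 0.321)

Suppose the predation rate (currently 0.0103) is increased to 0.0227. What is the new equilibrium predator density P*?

P* ≈ 4.41

At the interior fixed point, setting dH/dt = 0 with H > 0 fixes P* = (prey growth rate)/(HP coefficient) — independent of the other coefficients.
With the change, P* = 0.1/0.0227 = 4.41; it falls from 9.71.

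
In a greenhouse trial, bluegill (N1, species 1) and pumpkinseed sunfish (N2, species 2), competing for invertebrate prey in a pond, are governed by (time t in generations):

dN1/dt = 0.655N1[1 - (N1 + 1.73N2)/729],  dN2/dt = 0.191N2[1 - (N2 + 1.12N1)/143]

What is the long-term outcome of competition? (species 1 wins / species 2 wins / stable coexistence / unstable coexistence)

Compare the nullcline intercepts: K1/α12 = 729/1.73 = 421 > K2 = 143; K2/α21 = 143/1.12 = 128 < K1 = 729.
Since the inequalities point opposite ways, species 1 can invade but species 2 cannot.

species 1 excludes species 2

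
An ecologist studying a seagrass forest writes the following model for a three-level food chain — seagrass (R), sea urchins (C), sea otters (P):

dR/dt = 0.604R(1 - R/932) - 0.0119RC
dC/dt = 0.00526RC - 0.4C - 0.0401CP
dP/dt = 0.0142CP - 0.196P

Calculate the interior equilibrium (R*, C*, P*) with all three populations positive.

R* ≈ 679, C* ≈ 13.8, P* ≈ 79

From dP/dt = 0: 0.0142C* = 0.196, so C* = 13.8.
From dR/dt = 0: 0.604(1 - R*/932) = 0.0119·13.8, giving R* = 932·(1 - 0.272) = 679.
From dC/dt = 0: 0.00526·679 - 0.4 = 0.0401P*, so P* = 3.17/0.0401 = 79.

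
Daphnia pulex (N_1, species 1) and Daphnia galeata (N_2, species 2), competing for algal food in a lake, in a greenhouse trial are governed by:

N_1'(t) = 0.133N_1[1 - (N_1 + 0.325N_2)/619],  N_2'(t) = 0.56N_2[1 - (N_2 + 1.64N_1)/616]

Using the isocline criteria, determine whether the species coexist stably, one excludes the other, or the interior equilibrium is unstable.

species 1 excludes species 2

Compare the nullcline intercepts: K1/α12 = 619/0.325 = 1900 > K2 = 616; K2/α21 = 616/1.64 = 376 < K1 = 619.
Since the inequalities point opposite ways, species 1 can invade but species 2 cannot.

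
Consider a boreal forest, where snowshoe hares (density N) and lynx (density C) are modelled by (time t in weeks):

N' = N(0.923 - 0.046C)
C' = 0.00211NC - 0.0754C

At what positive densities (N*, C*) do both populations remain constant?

Set dC/dt = 0 with C > 0: 0.00211N - 0.0754 = 0, so N* = 0.0754/0.00211 = 35.7.
Set dN/dt = 0 with N > 0: 0.923 - 0.046C = 0, so C* = 0.923/0.046 = 20.1.

N* ≈ 35.7, C* ≈ 20.1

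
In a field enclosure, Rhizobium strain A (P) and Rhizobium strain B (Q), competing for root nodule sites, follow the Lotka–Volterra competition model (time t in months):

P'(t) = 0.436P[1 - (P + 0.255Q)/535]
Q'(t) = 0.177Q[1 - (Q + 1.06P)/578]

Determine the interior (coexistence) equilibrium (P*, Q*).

P* ≈ 531, Q* ≈ 14.9

Setting both brackets to zero gives the nullclines P + 0.255Q = 535 and 1.06P + Q = 578.
Substituting Q = 578 - 1.06P into the first: P(1 - 0.255·1.06) = 535 - 0.255·578.
So P* = 388/0.73 = 531, and then Q* = 578 - 1.06·531 = 14.9.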